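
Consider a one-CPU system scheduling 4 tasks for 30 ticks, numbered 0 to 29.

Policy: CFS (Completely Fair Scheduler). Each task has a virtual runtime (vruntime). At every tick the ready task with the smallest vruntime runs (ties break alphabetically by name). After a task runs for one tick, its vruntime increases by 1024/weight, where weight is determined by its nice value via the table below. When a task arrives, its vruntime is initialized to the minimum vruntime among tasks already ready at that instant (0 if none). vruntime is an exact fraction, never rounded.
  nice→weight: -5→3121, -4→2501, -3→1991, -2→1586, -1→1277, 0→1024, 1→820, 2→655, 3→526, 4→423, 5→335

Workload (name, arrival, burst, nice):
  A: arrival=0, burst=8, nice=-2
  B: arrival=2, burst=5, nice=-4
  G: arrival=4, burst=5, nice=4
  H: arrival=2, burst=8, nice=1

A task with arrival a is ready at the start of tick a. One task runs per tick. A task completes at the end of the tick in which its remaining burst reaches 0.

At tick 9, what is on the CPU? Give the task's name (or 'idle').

t=0: vr[A=0] → run A
t=1: vr[A=512/793] → run A
t=2: vr[A=1024/793 B=1024/793 H=1024/793] → run A
t=3: vr[A=1536/793 B=1024/793 H=1024/793] → run B
t=4: vr[A=1536/793 B=55296/32513 G=1024/793 H=1024/793] → run G
t=5: vr[A=1536/793 B=55296/32513 G=1245184/335439 H=1024/793] → run H
t=6: vr[A=1536/793 B=55296/32513 G=1245184/335439 H=412928/162565] → run B
t=7: vr[A=1536/793 B=68608/32513 G=1245184/335439 H=412928/162565] → run A
t=8: vr[A=2048/793 B=68608/32513 G=1245184/335439 H=412928/162565] → run B
t=9: vr[A=2048/793 B=81920/32513 G=1245184/335439 H=412928/162565] → run B
t=10: vr[A=2048/793 B=95232/32513 G=1245184/335439 H=412928/162565] → run H
t=11: vr[A=2048/793 B=95232/32513 G=1245184/335439 H=615936/162565] → run A
t=12: vr[A=2560/793 B=95232/32513 G=1245184/335439 H=615936/162565] → run B
t=13: vr[A=2560/793 G=1245184/335439 H=615936/162565] → run A
t=14: vr[A=3072/793 G=1245184/335439 H=615936/162565] → run G
t=15: vr[A=3072/793 G=2057216/335439 H=615936/162565] → run H
t=16: vr[A=3072/793 G=2057216/335439 H=818944/162565] → run A
t=17: vr[A=3584/793 G=2057216/335439 H=818944/162565] → run A
t=18: vr[G=2057216/335439 H=818944/162565] → run H
t=19: vr[G=2057216/335439 H=1021952/162565] → run G
t=20: vr[G=956416/111813 H=1021952/162565] → run H
t=21: vr[G=956416/111813 H=244992/32513] → run H
t=22: vr[G=956416/111813 H=1427968/162565] → run G
t=23: vr[G=3681280/335439 H=1427968/162565] → run H
t=24: vr[G=3681280/335439 H=1630976/162565] → run H
t=25: vr[G=3681280/335439] → run G
t=26: (idle)
t=27: (idle)
t=28: (idle)
t=29: (idle)

running at tick 9 = B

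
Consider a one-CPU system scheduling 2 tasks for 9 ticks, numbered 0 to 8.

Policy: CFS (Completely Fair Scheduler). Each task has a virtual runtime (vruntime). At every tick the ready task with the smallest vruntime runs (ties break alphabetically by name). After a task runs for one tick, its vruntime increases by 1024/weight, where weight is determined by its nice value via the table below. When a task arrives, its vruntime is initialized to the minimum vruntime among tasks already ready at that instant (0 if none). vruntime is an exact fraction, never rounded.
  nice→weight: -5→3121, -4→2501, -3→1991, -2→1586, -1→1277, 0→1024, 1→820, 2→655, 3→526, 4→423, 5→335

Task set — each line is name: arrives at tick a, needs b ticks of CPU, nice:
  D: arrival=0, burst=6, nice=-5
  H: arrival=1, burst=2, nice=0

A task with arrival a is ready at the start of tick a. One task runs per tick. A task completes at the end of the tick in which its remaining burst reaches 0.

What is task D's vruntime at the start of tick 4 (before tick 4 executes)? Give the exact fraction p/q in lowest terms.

t=0: vr[D=0] → run D
t=1: vr[D=1024/3121 H=1024/3121] → run D
t=2: vr[D=2048/3121 H=1024/3121] → run H
t=3: vr[D=2048/3121 H=4145/3121] → run D
t=4: vr[D=3072/3121 H=4145/3121] → run D
t=5: vr[D=4096/3121 H=4145/3121] → run D
t=6: vr[D=5120/3121 H=4145/3121] → run H
t=7: vr[D=5120/3121] → run D
t=8: (idle)

vruntime(D, start of tick 4) = 3072/3121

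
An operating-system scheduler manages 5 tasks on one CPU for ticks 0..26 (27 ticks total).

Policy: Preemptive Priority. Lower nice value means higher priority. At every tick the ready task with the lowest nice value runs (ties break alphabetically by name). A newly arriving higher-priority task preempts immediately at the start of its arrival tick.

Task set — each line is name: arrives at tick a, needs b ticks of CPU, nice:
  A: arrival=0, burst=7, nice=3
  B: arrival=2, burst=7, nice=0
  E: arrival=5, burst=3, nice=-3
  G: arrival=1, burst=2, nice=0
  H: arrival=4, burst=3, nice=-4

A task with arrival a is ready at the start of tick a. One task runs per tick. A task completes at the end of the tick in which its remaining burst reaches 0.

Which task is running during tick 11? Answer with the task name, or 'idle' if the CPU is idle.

t=0: ready={A} → run A
t=1: ready={A,G} → run G
t=2: ready={A,B,G} → run B
t=3: ready={A,B,G} → run B
t=4: ready={A,B,G,H} → run H
t=5: ready={A,B,E,G,H} → run H
t=6: ready={A,B,E,G,H} → run H
t=7: ready={A,B,E,G} → run E
t=8: ready={A,B,E,G} → run E
t=9: ready={A,B,E,G} → run E
t=10: ready={A,B,G} → run B
t=11: ready={A,B,G} → run B
t=12: ready={A,B,G} → run B
t=13: ready={A,B,G} → run B
t=14: ready={A,B,G} → run B
t=15: ready={A,G} → run G
t=16: ready={A} → run A
t=17: ready={A} → run A
t=18: ready={A} → run A
t=19: ready={A} → run A
t=20: ready={A} → run A
t=21: ready={A} → run A
t=22: (idle)
t=23: (idle)
t=24: (idle)
t=25: (idle)
t=26: (idle)

running at tick 11 = B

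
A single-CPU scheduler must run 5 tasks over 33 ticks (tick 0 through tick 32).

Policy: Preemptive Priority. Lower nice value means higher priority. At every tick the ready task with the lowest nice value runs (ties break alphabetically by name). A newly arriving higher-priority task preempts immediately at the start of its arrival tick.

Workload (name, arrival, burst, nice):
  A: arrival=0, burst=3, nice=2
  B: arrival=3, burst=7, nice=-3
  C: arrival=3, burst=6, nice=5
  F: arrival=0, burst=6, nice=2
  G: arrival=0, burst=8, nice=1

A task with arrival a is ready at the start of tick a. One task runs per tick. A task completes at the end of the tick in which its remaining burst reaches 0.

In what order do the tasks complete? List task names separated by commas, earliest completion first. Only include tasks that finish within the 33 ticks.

completion order = B, G, A, F, C

t=0: ready={A,F,G} → run G
t=1: ready={A,F,G} → run G
t=2: ready={A,F,G} → run G
t=3: ready={A,B,C,F,G} → run B
t=4: ready={A,B,C,F,G} → run B
t=5: ready={A,B,C,F,G} → run B
t=6: ready={A,B,C,F,G} → run B
t=7: ready={A,B,C,F,G} → run B
t=8: ready={A,B,C,F,G} → run B
t=9: ready={A,B,C,F,G} → run B
t=10: ready={A,C,F,G} → run G
t=11: ready={A,C,F,G} → run G
t=12: ready={A,C,F,G} → run G
t=13: ready={A,C,F,G} → run G
t=14: ready={A,C,F,G} → run G
t=15: ready={A,C,F} → run A
t=16: ready={A,C,F} → run A
t=17: ready={A,C,F} → run A
t=18: ready={C,F} → run F
t=19: ready={C,F} → run F
t=20: ready={C,F} → run F
t=21: ready={C,F} → run F
t=22: ready={C,F} → run F
t=23: ready={C,F} → run F
t=24: ready={C} → run C
t=25: ready={C} → run C
t=26: ready={C} → run C
t=27: ready={C} → run C
t=28: ready={C} → run C
t=29: ready={C} → run C
t=30: (idle)
t=31: (idle)
t=32: (idle)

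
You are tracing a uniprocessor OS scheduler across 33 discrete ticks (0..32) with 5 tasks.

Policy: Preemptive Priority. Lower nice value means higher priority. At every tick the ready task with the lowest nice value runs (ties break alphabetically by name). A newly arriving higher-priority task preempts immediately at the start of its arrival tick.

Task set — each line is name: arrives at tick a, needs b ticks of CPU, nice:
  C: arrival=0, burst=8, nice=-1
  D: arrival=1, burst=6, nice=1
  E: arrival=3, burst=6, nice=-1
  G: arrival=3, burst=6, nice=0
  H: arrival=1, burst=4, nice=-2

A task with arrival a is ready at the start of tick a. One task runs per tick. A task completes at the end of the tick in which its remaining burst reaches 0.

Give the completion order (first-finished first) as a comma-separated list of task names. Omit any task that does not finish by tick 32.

t=0: ready={C} → run C
t=1: ready={C,D,H} → run H
t=2: ready={C,D,H} → run H
t=3: ready={C,D,E,G,H} → run H
t=4: ready={C,D,E,G,H} → run H
t=5: ready={C,D,E,G} → run C
t=6: ready={C,D,E,G} → run C
t=7: ready={C,D,E,G} → run C
t=8: ready={C,D,E,G} → run C
t=9: ready={C,D,E,G} → run C
t=10: ready={C,D,E,G} → run C
t=11: ready={C,D,E,G} → run C
t=12: ready={D,E,G} → run E
t=13: ready={D,E,G} → run E
t=14: ready={D,E,G} → run E
t=15: ready={D,E,G} → run E
t=16: ready={D,E,G} → run E
t=17: ready={D,E,G} → run E
t=18: ready={D,G} → run G
t=19: ready={D,G} → run G
t=20: ready={D,G} → run G
t=21: ready={D,G} → run G
t=22: ready={D,G} → run G
t=23: ready={D,G} → run G
t=24: ready={D} → run D
t=25: ready={D} → run D
t=26: ready={D} → run D
t=27: ready={D} → run D
t=28: ready={D} → run D
t=29: ready={D} → run D
t=30: (idle)
t=31: (idle)
t=32: (idle)

completion order = H, C, E, G, D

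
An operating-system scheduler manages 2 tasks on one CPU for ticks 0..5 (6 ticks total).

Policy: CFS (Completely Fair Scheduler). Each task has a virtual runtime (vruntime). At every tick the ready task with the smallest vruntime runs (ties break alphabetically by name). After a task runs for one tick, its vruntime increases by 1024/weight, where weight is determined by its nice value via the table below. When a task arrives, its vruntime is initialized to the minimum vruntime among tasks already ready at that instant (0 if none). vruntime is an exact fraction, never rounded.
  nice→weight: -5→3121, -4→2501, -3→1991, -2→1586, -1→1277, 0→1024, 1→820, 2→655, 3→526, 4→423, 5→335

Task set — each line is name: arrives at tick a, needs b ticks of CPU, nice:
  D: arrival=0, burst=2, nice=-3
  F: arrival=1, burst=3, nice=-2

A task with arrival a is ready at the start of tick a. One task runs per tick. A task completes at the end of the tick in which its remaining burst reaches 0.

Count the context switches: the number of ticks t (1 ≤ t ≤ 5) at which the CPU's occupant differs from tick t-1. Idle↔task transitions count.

context switches = 2

t=0: vr[D=0] → run D
t=1: vr[D=1024/1991 F=1024/1991] → run D
t=2: vr[F=1024/1991] → run F
t=3: vr[F=1831424/1578863] → run F
t=4: vr[F=2850816/1578863] → run F
t=5: (idle)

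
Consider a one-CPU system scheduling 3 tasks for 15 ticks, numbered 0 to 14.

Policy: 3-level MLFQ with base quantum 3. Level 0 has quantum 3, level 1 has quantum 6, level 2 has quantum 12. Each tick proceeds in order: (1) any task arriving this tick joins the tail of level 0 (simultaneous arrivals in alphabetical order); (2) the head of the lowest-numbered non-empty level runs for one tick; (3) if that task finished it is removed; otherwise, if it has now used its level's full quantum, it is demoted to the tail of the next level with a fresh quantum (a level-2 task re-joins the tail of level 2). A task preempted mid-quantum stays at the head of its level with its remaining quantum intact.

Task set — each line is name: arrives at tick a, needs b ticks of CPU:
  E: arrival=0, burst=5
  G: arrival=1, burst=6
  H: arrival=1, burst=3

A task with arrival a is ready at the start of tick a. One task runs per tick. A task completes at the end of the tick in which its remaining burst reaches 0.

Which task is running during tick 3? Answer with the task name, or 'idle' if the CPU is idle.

running at tick 3 = G

t=0: L0/L1/L2 = E/-/- → run E
t=1: L0/L1/L2 = EGH/-/- → run E
t=2: L0/L1/L2 = EGH/-/- → run E
t=3: L0/L1/L2 = GH/E/- → run G
t=4: L0/L1/L2 = GH/E/- → run G
t=5: L0/L1/L2 = GH/E/- → run G
t=6: L0/L1/L2 = H/EG/- → run H
t=7: L0/L1/L2 = H/EG/- → run H
t=8: L0/L1/L2 = H/EG/- → run H
t=9: L0/L1/L2 = -/EG/- → run E
t=10: L0/L1/L2 = -/EG/- → run E
t=11: L0/L1/L2 = -/G/- → run G
t=12: L0/L1/L2 = -/G/- → run G
t=13: L0/L1/L2 = -/G/- → run G
t=14: (idle)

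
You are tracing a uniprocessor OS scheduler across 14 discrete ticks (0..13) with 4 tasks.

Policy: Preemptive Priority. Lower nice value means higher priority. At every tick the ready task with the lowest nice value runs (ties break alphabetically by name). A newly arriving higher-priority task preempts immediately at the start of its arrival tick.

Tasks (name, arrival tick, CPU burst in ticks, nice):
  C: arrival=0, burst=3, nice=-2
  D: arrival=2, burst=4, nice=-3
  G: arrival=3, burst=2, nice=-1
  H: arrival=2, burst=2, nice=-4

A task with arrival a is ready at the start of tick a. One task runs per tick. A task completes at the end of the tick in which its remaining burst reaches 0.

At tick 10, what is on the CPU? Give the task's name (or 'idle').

running at tick 10 = G

t=0: ready={C} → run C
t=1: ready={C} → run C
t=2: ready={C,D,H} → run H
t=3: ready={C,D,G,H} → run H
t=4: ready={C,D,G} → run D
t=5: ready={C,D,G} → run D
t=6: ready={C,D,G} → run D
t=7: ready={C,D,G} → run D
t=8: ready={C,G} → run C
t=9: ready={G} → run G
t=10: ready={G} → run G
t=11: (idle)
t=12: (idle)
t=13: (idle)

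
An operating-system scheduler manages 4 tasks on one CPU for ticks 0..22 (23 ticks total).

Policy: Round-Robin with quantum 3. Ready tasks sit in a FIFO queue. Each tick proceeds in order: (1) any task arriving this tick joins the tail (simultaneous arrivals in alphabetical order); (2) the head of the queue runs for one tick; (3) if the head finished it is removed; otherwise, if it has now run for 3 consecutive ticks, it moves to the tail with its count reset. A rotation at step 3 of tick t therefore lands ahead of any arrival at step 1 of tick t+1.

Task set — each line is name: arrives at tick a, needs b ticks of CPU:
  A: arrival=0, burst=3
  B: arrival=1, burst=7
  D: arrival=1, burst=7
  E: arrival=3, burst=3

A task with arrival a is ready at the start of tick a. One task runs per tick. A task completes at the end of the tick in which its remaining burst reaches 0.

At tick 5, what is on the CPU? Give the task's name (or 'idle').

t=0: queue=[A] q_used=0 → run A
t=1: queue=[A,B,D] q_used=1 → run A
t=2: queue=[A,B,D] q_used=2 → run A
t=3: queue=[B,D,E] q_used=0 → run B
t=4: queue=[B,D,E] q_used=1 → run B
t=5: queue=[B,D,E] q_used=2 → run B
t=6: queue=[D,E,B] q_used=0 → run D
t=7: queue=[D,E,B] q_used=1 → run D
t=8: queue=[D,E,B] q_used=2 → run D
t=9: queue=[E,B,D] q_used=0 → run E
t=10: queue=[E,B,D] q_used=1 → run E
t=11: queue=[E,B,D] q_used=2 → run E
t=12: queue=[B,D] q_used=0 → run B
t=13: queue=[B,D] q_used=1 → run B
t=14: queue=[B,D] q_used=2 → run B
t=15: queue=[D,B] q_used=0 → run D
t=16: queue=[D,B] q_used=1 → run D
t=17: queue=[D,B] q_used=2 → run D
t=18: queue=[B,D] q_used=0 → run B
t=19: queue=[D] q_used=0 → run D
t=20: (idle)
t=21: (idle)
t=22: (idle)

running at tick 5 = B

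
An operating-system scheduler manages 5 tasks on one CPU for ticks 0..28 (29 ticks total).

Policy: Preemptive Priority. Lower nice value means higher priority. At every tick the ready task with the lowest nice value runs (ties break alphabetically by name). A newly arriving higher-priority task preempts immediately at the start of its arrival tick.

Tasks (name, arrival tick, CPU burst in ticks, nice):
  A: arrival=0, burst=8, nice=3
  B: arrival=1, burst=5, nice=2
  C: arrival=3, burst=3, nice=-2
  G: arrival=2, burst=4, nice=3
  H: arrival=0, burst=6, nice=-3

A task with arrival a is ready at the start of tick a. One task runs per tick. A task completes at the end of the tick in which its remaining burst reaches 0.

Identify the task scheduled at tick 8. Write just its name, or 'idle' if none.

running at tick 8 = C

t=0: ready={A,H} → run H
t=1: ready={A,B,H} → run H
t=2: ready={A,B,G,H} → run H
t=3: ready={A,B,C,G,H} → run H
t=4: ready={A,B,C,G,H} → run H
t=5: ready={A,B,C,G,H} → run H
t=6: ready={A,B,C,G} → run C
t=7: ready={A,B,C,G} → run C
t=8: ready={A,B,C,G} → run C
t=9: ready={A,B,G} → run B
t=10: ready={A,B,G} → run B
t=11: ready={A,B,G} → run B
t=12: ready={A,B,G} → run B
t=13: ready={A,B,G} → run B
t=14: ready={A,G} → run A
t=15: ready={A,G} → run A
t=16: ready={A,G} → run A
t=17: ready={A,G} → run A
t=18: ready={A,G} → run A
t=19: ready={A,G} → run A
t=20: ready={A,G} → run A
t=21: ready={A,G} → run A
t=22: ready={G} → run G
t=23: ready={G} → run G
t=24: ready={G} → run G
t=25: ready={G} → run G
t=26: (idle)
t=27: (idle)
t=28: (idle)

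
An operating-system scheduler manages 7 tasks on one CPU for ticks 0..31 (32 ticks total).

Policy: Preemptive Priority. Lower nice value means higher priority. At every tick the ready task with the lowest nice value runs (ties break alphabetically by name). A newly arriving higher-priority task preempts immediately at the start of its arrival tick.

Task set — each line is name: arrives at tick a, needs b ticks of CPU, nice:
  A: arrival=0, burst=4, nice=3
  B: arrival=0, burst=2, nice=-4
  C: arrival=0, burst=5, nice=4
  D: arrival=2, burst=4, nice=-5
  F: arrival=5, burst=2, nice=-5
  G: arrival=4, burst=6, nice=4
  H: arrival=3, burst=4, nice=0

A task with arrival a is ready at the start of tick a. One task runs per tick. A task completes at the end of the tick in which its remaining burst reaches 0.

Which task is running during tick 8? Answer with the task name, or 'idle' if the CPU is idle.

running at tick 8 = H

t=0: ready={A,B,C} → run B
t=1: ready={A,B,C} → run B
t=2: ready={A,C,D} → run D
t=3: ready={A,C,D,H} → run D
t=4: ready={A,C,D,G,H} → run D
t=5: ready={A,C,D,F,G,H} → run D
t=6: ready={A,C,F,G,H} → run F
t=7: ready={A,C,F,G,H} → run F
t=8: ready={A,C,G,H} → run H
t=9: ready={A,C,G,H} → run H
t=10: ready={A,C,G,H} → run H
t=11: ready={A,C,G,H} → run H
t=12: ready={A,C,G} → run A
t=13: ready={A,C,G} → run A
t=14: ready={A,C,G} → run A
t=15: ready={A,C,G} → run A
t=16: ready={C,G} → run C
t=17: ready={C,G} → run C
t=18: ready={C,G} → run C
t=19: ready={C,G} → run C
t=20: ready={C,G} → run C
t=21: ready={G} → run G
t=22: ready={G} → run G
t=23: ready={G} → run G
t=24: ready={G} → run G
t=25: ready={G} → run G
t=26: ready={G} → run G
t=27: (idle)
t=28: (idle)
t=29: (idle)
t=30: (idle)
t=31: (idle)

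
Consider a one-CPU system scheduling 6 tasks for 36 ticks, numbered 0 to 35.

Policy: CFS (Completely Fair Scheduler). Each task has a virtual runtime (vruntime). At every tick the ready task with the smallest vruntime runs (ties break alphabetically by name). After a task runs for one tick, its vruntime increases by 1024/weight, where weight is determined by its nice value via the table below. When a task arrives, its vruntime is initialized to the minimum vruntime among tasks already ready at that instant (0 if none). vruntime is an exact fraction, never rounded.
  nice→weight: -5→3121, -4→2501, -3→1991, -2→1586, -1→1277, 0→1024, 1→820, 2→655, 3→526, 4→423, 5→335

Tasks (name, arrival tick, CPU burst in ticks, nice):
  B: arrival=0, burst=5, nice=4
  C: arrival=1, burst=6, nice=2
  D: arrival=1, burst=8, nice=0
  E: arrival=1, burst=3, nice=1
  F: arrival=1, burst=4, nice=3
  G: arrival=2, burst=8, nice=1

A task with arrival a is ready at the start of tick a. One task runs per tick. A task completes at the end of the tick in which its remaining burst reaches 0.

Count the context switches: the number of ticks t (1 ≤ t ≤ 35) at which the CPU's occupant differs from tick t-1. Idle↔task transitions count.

context switches = 33

t=0: vr[B=0] → run B
t=1: vr[B=1024/423 C=1024/423 D=1024/423 E=1024/423 F=1024/423] → run B
t=2: vr[B=2048/423 C=1024/423 D=1024/423 E=1024/423 F=1024/423 G=1024/423] → run C
t=3: vr[B=2048/423 C=1103872/277065 D=1024/423 E=1024/423 F=1024/423 G=1024/423] → run D
t=4: vr[B=2048/423 C=1103872/277065 D=1447/423 E=1024/423 F=1024/423 G=1024/423] → run E
t=5: vr[B=2048/423 C=1103872/277065 D=1447/423 E=318208/86715 F=1024/423 G=1024/423] → run F
t=6: vr[B=2048/423 C=1103872/277065 D=1447/423 E=318208/86715 F=485888/111249 G=1024/423] → run G
t=7: vr[B=2048/423 C=1103872/277065 D=1447/423 E=318208/86715 F=485888/111249 G=318208/86715] → run D
t=8: vr[B=2048/423 C=1103872/277065 D=1870/423 E=318208/86715 F=485888/111249 G=318208/86715] → run E
t=9: vr[B=2048/423 C=1103872/277065 D=1870/423 E=426496/86715 F=485888/111249 G=318208/86715] → run G
t=10: vr[B=2048/423 C=1103872/277065 D=1870/423 E=426496/86715 F=485888/111249 G=426496/86715] → run C
t=11: vr[B=2048/423 C=1537024/277065 D=1870/423 E=426496/86715 F=485888/111249 G=426496/86715] → run F
t=12: vr[B=2048/423 C=1537024/277065 D=1870/423 E=426496/86715 F=702464/111249 G=426496/86715] → run D
t=13: vr[B=2048/423 C=1537024/277065 D=2293/423 E=426496/86715 F=702464/111249 G=426496/86715] → run B
t=14: vr[B=1024/141 C=1537024/277065 D=2293/423 E=426496/86715 F=702464/111249 G=426496/86715] → run E
t=15: vr[B=1024/141 C=1537024/277065 D=2293/423 F=702464/111249 G=426496/86715] → run G
t=16: vr[B=1024/141 C=1537024/277065 D=2293/423 F=702464/111249 G=534784/86715] → run D
t=17: vr[B=1024/141 C=1537024/277065 D=2716/423 F=702464/111249 G=534784/86715] → run C
t=18: vr[B=1024/141 C=1970176/277065 D=2716/423 F=702464/111249 G=534784/86715] → run G
t=19: vr[B=1024/141 C=1970176/277065 D=2716/423 F=702464/111249 G=643072/86715] → run F
t=20: vr[B=1024/141 C=1970176/277065 D=2716/423 F=919040/111249 G=643072/86715] → run D
t=21: vr[B=1024/141 C=1970176/277065 D=3139/423 F=919040/111249 G=643072/86715] → run C
t=22: vr[B=1024/141 C=2403328/277065 D=3139/423 F=919040/111249 G=643072/86715] → run B
t=23: vr[B=4096/423 C=2403328/277065 D=3139/423 F=919040/111249 G=643072/86715] → run G
t=24: vr[B=4096/423 C=2403328/277065 D=3139/423 F=919040/111249 G=150272/17343] → run D
t=25: vr[B=4096/423 C=2403328/277065 D=3562/423 F=919040/111249 G=150272/17343] → run F
t=26: vr[B=4096/423 C=2403328/277065 D=3562/423 G=150272/17343] → run D
t=27: vr[B=4096/423 C=2403328/277065 D=3985/423 G=150272/17343] → run G
t=28: vr[B=4096/423 C=2403328/277065 D=3985/423 G=859648/86715] → run C
t=29: vr[B=4096/423 C=567296/55413 D=3985/423 G=859648/86715] → run D
t=30: vr[B=4096/423 C=567296/55413 G=859648/86715] → run B
t=31: vr[C=567296/55413 G=859648/86715] → run G
t=32: vr[C=567296/55413 G=967936/86715] → run C
t=33: vr[G=967936/86715] → run G
t=34: (idle)
t=35: (idle)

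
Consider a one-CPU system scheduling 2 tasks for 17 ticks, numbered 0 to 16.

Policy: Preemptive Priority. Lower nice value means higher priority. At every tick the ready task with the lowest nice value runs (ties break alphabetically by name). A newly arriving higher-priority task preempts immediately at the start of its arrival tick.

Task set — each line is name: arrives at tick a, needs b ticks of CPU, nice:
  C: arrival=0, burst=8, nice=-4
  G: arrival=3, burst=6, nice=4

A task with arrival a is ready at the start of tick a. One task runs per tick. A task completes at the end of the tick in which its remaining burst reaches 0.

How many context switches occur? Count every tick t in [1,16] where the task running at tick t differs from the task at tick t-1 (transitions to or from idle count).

t=0: ready={C} → run C
t=1: ready={C} → run C
t=2: ready={C} → run C
t=3: ready={C,G} → run C
t=4: ready={C,G} → run C
t=5: ready={C,G} → run C
t=6: ready={C,G} → run C
t=7: ready={C,G} → run C
t=8: ready={G} → run G
t=9: ready={G} → run G
t=10: ready={G} → run G
t=11: ready={G} → run G
t=12: ready={G} → run G
t=13: ready={G} → run G
t=14: (idle)
t=15: (idle)
t=16: (idle)

context switches = 2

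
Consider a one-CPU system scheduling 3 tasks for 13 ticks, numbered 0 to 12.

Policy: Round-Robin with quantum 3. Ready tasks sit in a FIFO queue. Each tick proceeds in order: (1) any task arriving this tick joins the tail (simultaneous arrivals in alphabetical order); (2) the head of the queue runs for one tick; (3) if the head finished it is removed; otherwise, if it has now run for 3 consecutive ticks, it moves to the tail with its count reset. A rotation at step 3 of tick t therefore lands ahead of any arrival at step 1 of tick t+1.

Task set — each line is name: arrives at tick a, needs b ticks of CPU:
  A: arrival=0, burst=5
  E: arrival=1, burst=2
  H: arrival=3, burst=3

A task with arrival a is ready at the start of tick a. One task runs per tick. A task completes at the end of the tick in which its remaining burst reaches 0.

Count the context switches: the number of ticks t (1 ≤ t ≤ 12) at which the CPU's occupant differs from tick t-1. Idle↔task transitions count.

context switches = 4

t=0: queue=[A] q_used=0 → run A
t=1: queue=[A,E] q_used=1 → run A
t=2: queue=[A,E] q_used=2 → run A
t=3: queue=[E,A,H] q_used=0 → run E
t=4: queue=[E,A,H] q_used=1 → run E
t=5: queue=[A,H] q_used=0 → run A
t=6: queue=[A,H] q_used=1 → run A
t=7: queue=[H] q_used=0 → run H
t=8: queue=[H] q_used=1 → run H
t=9: queue=[H] q_used=2 → run H
t=10: (idle)
t=11: (idle)
t=12: (idle)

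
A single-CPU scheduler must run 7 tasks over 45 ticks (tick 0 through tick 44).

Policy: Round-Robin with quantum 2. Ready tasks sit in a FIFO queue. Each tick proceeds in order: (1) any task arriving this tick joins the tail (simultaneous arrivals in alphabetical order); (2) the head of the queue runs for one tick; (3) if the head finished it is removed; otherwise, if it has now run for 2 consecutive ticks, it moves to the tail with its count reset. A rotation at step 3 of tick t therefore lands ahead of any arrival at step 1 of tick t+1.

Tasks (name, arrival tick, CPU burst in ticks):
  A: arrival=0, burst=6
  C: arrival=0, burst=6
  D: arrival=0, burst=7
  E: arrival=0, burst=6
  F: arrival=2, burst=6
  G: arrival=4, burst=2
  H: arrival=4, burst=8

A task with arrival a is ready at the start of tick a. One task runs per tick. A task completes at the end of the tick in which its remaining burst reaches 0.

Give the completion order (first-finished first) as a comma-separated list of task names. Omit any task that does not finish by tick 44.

t=0: queue=[A,C,D,E] q_used=0 → run A
t=1: queue=[A,C,D,E] q_used=1 → run A
t=2: queue=[C,D,E,A,F] q_used=0 → run C
t=3: queue=[C,D,E,A,F] q_used=1 → run C
t=4: queue=[D,E,A,F,C,G,H] q_used=0 → run D
t=5: queue=[D,E,A,F,C,G,H] q_used=1 → run D
t=6: queue=[E,A,F,C,G,H,D] q_used=0 → run E
t=7: queue=[E,A,F,C,G,H,D] q_used=1 → run E
t=8: queue=[A,F,C,G,H,D,E] q_used=0 → run A
t=9: queue=[A,F,C,G,H,D,E] q_used=1 → run A
t=10: queue=[F,C,G,H,D,E,A] q_used=0 → run F
t=11: queue=[F,C,G,H,D,E,A] q_used=1 → run F
t=12: queue=[C,G,H,D,E,A,F] q_used=0 → run C
t=13: queue=[C,G,H,D,E,A,F] q_used=1 → run C
t=14: queue=[G,H,D,E,A,F,C] q_used=0 → run G
t=15: queue=[G,H,D,E,A,F,C] q_used=1 → run G
t=16: queue=[H,D,E,A,F,C] q_used=0 → run H
t=17: queue=[H,D,E,A,F,C] q_used=1 → run H
t=18: queue=[D,E,A,F,C,H] q_used=0 → run D
t=19: queue=[D,E,A,F,C,H] q_used=1 → run D
t=20: queue=[E,A,F,C,H,D] q_used=0 → run E
t=21: queue=[E,A,F,C,H,D] q_used=1 → run E
t=22: queue=[A,F,C,H,D,E] q_used=0 → run A
t=23: queue=[A,F,C,H,D,E] q_used=1 → run A
t=24: queue=[F,C,H,D,E] q_used=0 → run F
t=25: queue=[F,C,H,D,E] q_used=1 → run F
t=26: queue=[C,H,D,E,F] q_used=0 → run C
t=27: queue=[C,H,D,E,F] q_used=1 → run C
t=28: queue=[H,D,E,F] q_used=0 → run H
t=29: queue=[H,D,E,F] q_used=1 → run H
t=30: queue=[D,E,F,H] q_used=0 → run D
t=31: queue=[D,E,F,H] q_used=1 → run D
t=32: queue=[E,F,H,D] q_used=0 → run E
t=33: queue=[E,F,H,D] q_used=1 → run E
t=34: queue=[F,H,D] q_used=0 → run F
t=35: queue=[F,H,D] q_used=1 → run F
t=36: queue=[H,D] q_used=0 → run H
t=37: queue=[H,D] q_used=1 → run H
t=38: queue=[D,H] q_used=0 → run D
t=39: queue=[H] q_used=0 → run H
t=40: queue=[H] q_used=1 → run H
t=41: (idle)
t=42: (idle)
t=43: (idle)
t=44: (idle)

completion order = G, A, C, E, F, D, H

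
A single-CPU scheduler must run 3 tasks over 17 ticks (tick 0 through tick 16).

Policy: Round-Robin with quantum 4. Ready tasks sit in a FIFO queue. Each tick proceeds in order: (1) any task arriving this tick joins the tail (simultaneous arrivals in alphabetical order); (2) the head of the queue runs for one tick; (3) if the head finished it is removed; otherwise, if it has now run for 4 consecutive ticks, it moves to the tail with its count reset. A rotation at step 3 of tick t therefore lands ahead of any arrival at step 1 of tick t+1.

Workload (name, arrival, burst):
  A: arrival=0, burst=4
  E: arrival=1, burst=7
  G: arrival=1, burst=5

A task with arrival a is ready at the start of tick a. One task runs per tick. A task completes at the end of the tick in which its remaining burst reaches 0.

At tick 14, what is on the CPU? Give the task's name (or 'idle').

t=0: queue=[A] q_used=0 → run A
t=1: queue=[A,E,G] q_used=1 → run A
t=2: queue=[A,E,G] q_used=2 → run A
t=3: queue=[A,E,G] q_used=3 → run A
t=4: queue=[E,G] q_used=0 → run E
t=5: queue=[E,G] q_used=1 → run E
t=6: queue=[E,G] q_used=2 → run E
t=7: queue=[E,G] q_used=3 → run E
t=8: queue=[G,E] q_used=0 → run G
t=9: queue=[G,E] q_used=1 → run G
t=10: queue=[G,E] q_used=2 → run G
t=11: queue=[G,E] q_used=3 → run G
t=12: queue=[E,G] q_used=0 → run E
t=13: queue=[E,G] q_used=1 → run E
t=14: queue=[E,G] q_used=2 → run E
t=15: queue=[G] q_used=0 → run G
t=16: (idle)

running at tick 14 = E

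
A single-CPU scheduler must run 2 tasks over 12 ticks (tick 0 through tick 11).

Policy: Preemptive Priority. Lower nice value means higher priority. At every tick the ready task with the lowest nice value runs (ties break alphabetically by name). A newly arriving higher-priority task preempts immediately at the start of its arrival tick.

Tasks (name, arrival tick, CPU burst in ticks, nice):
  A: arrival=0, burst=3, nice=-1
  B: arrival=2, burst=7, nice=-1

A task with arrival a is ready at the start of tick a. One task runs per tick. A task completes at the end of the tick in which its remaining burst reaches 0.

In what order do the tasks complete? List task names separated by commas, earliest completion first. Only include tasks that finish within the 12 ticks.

completion order = A, B

t=0: ready={A} → run A
t=1: ready={A} → run A
t=2: ready={A,B} → run A
t=3: ready={B} → run B
t=4: ready={B} → run B
t=5: ready={B} → run B
t=6: ready={B} → run B
t=7: ready={B} → run B
t=8: ready={B} → run B
t=9: ready={B} → run B
t=10: (idle)
t=11: (idle)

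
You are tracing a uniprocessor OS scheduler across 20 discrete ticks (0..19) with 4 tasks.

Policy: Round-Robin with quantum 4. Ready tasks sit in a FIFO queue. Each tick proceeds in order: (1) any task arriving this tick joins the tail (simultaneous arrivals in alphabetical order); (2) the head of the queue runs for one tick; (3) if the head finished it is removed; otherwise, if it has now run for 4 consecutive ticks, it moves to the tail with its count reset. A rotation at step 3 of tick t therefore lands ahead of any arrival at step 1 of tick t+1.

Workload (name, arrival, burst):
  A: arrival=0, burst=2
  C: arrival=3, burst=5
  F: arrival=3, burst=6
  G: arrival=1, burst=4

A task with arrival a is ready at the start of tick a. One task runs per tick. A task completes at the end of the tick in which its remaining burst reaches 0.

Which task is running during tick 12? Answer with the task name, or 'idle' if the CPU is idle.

running at tick 12 = F

t=0: queue=[A] q_used=0 → run A
t=1: queue=[A,G] q_used=1 → run A
t=2: queue=[G] q_used=0 → run G
t=3: queue=[G,C,F] q_used=1 → run G
t=4: queue=[G,C,F] q_used=2 → run G
t=5: queue=[G,C,F] q_used=3 → run G
t=6: queue=[C,F] q_used=0 → run C
t=7: queue=[C,F] q_used=1 → run C
t=8: queue=[C,F] q_used=2 → run C
t=9: queue=[C,F] q_used=3 → run C
t=10: queue=[F,C] q_used=0 → run F
t=11: queue=[F,C] q_used=1 → run F
t=12: queue=[F,C] q_used=2 → run F
t=13: queue=[F,C] q_used=3 → run F
t=14: queue=[C,F] q_used=0 → run C
t=15: queue=[F] q_used=0 → run F
t=16: queue=[F] q_used=1 → run F
t=17: (idle)
t=18: (idle)
t=19: (idle)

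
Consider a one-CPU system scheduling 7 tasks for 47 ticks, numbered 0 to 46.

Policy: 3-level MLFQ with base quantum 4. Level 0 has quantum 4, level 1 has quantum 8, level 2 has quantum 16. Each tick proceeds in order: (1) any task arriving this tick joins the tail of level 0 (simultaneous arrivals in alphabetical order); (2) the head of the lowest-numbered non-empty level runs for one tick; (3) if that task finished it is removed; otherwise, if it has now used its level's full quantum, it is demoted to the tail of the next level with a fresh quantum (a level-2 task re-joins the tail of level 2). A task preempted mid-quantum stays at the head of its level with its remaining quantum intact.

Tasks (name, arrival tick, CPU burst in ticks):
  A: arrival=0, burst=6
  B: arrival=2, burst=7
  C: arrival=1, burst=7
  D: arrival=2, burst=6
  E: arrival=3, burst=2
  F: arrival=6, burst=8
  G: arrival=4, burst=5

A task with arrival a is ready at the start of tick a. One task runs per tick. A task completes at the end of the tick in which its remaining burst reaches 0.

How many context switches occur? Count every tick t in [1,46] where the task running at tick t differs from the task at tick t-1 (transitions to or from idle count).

t=0: L0/L1/L2 = A/-/- → run A
t=1: L0/L1/L2 = AC/-/- → run A
t=2: L0/L1/L2 = ACBD/-/- → run A
t=3: L0/L1/L2 = ACBDE/-/- → run A
t=4: L0/L1/L2 = CBDEG/A/- → run C
t=5: L0/L1/L2 = CBDEG/A/- → run C
t=6: L0/L1/L2 = CBDEGF/A/- → run C
t=7: L0/L1/L2 = CBDEGF/A/- → run C
t=8: L0/L1/L2 = BDEGF/AC/- → run B
t=9: L0/L1/L2 = BDEGF/AC/- → run B
t=10: L0/L1/L2 = BDEGF/AC/- → run B
t=11: L0/L1/L2 = BDEGF/AC/- → run B
t=12: L0/L1/L2 = DEGF/ACB/- → run D
t=13: L0/L1/L2 = DEGF/ACB/- → run D
t=14: L0/L1/L2 = DEGF/ACB/- → run D
t=15: L0/L1/L2 = DEGF/ACB/- → run D
t=16: L0/L1/L2 = EGF/ACBD/- → run E
t=17: L0/L1/L2 = EGF/ACBD/- → run E
t=18: L0/L1/L2 = GF/ACBD/- → run G
t=19: L0/L1/L2 = GF/ACBD/- → run G
t=20: L0/L1/L2 = GF/ACBD/- → run G
t=21: L0/L1/L2 = GF/ACBD/- → run G
t=22: L0/L1/L2 = F/ACBDG/- → run F
t=23: L0/L1/L2 = F/ACBDG/- → run F
t=24: L0/L1/L2 = F/ACBDG/- → run F
t=25: L0/L1/L2 = F/ACBDG/- → run F
t=26: L0/L1/L2 = -/ACBDGF/- → run A
t=27: L0/L1/L2 = -/ACBDGF/- → run A
t=28: L0/L1/L2 = -/CBDGF/- → run C
t=29: L0/L1/L2 = -/CBDGF/- → run C
t=30: L0/L1/L2 = -/CBDGF/- → run C
t=31: L0/L1/L2 = -/BDGF/- → run B
t=32: L0/L1/L2 = -/BDGF/- → run B
t=33: L0/L1/L2 = -/BDGF/- → run B
t=34: L0/L1/L2 = -/DGF/- → run D
t=35: L0/L1/L2 = -/DGF/- → run D
t=36: L0/L1/L2 = -/GF/- → run G
t=37: L0/L1/L2 = -/F/- → run F
t=38: L0/L1/L2 = -/F/- → run F
t=39: L0/L1/L2 = -/F/- → run F
t=40: L0/L1/L2 = -/F/- → run F
t=41: (idle)
t=42: (idle)
t=43: (idle)
t=44: (idle)
t=45: (idle)
t=46: (idle)

context switches = 13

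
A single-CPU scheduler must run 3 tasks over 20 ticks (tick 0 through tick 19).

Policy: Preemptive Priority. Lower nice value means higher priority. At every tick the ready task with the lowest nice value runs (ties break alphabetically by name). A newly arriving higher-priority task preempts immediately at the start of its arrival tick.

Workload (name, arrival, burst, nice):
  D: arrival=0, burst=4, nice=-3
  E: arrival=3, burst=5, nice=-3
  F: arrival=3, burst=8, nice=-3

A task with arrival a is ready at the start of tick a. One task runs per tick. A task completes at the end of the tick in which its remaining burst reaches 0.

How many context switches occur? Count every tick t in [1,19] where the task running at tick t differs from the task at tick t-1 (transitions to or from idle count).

t=0: ready={D} → run D
t=1: ready={D} → run D
t=2: ready={D} → run D
t=3: ready={D,E,F} → run D
t=4: ready={E,F} → run E
t=5: ready={E,F} → run E
t=6: ready={E,F} → run E
t=7: ready={E,F} → run E
t=8: ready={E,F} → run E
t=9: ready={F} → run F
t=10: ready={F} → run F
t=11: ready={F} → run F
t=12: ready={F} → run F
t=13: ready={F} → run F
t=14: ready={F} → run F
t=15: ready={F} → run F
t=16: ready={F} → run F
t=17: (idle)
t=18: (idle)
t=19: (idle)

context switches = 3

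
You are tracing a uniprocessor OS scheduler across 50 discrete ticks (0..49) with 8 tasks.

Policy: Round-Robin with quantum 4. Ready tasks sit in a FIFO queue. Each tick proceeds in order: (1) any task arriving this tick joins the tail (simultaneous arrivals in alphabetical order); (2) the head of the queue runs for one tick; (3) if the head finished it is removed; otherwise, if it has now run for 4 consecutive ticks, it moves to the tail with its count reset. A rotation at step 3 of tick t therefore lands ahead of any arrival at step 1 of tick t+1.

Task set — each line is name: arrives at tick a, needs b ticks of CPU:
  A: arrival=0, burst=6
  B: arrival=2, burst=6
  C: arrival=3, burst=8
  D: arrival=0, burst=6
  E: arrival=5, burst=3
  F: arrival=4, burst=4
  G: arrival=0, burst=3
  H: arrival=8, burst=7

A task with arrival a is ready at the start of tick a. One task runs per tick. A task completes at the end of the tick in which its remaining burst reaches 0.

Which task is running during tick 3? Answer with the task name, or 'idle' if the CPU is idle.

running at tick 3 = A

t=0: queue=[A,D,G] q_used=0 → run A
t=1: queue=[A,D,G] q_used=1 → run A
t=2: queue=[A,D,G,B] q_used=2 → run A
t=3: queue=[A,D,G,B,C] q_used=3 → run A
t=4: queue=[D,G,B,C,A,F] q_used=0 → run D
t=5: queue=[D,G,B,C,A,F,E] q_used=1 → run D
t=6: queue=[D,G,B,C,A,F,E] q_used=2 → run D
t=7: queue=[D,G,B,C,A,F,E] q_used=3 → run D
t=8: queue=[G,B,C,A,F,E,D,H] q_used=0 → run G
t=9: queue=[G,B,C,A,F,E,D,H] q_used=1 → run G
t=10: queue=[G,B,C,A,F,E,D,H] q_used=2 → run G
t=11: queue=[B,C,A,F,E,D,H] q_used=0 → run B
t=12: queue=[B,C,A,F,E,D,H] q_used=1 → run B
t=13: queue=[B,C,A,F,E,D,H] q_used=2 → run B
t=14: queue=[B,C,A,F,E,D,H] q_used=3 → run B
t=15: queue=[C,A,F,E,D,H,B] q_used=0 → run C
t=16: queue=[C,A,F,E,D,H,B] q_used=1 → run C
t=17: queue=[C,A,F,E,D,H,B] q_used=2 → run C
t=18: queue=[C,A,F,E,D,H,B] q_used=3 → run C
t=19: queue=[A,F,E,D,H,B,C] q_used=0 → run A
t=20: queue=[A,F,E,D,H,B,C] q_used=1 → run A
t=21: queue=[F,E,D,H,B,C] q_used=0 → run F
t=22: queue=[F,E,D,H,B,C] q_used=1 → run F
t=23: queue=[F,E,D,H,B,C] q_used=2 → run F
t=24: queue=[F,E,D,H,B,C] q_used=3 → run F
t=25: queue=[E,D,H,B,C] q_used=0 → run E
t=26: queue=[E,D,H,B,C] q_used=1 → run E
t=27: queue=[E,D,H,B,C] q_used=2 → run E
t=28: queue=[D,H,B,C] q_used=0 → run D
t=29: queue=[D,H,B,C] q_used=1 → run D
t=30: queue=[H,B,C] q_used=0 → run H
t=31: queue=[H,B,C] q_used=1 → run H
t=32: queue=[H,B,C] q_used=2 → run H
t=33: queue=[H,B,C] q_used=3 → run H
t=34: queue=[B,C,H] q_used=0 → run B
t=35: queue=[B,C,H] q_used=1 → run B
t=36: queue=[C,H] q_used=0 → run C
t=37: queue=[C,H] q_used=1 → run C
t=38: queue=[C,H] q_used=2 → run C
t=39: queue=[C,H] q_used=3 → run C
t=40: queue=[H] q_used=0 → run H
t=41: queue=[H] q_used=1 → run H
t=42: queue=[H] q_used=2 → run H
t=43: (idle)
t=44: (idle)
t=45: (idle)
t=46: (idle)
t=47: (idle)
t=48: (idle)
t=49: (idle)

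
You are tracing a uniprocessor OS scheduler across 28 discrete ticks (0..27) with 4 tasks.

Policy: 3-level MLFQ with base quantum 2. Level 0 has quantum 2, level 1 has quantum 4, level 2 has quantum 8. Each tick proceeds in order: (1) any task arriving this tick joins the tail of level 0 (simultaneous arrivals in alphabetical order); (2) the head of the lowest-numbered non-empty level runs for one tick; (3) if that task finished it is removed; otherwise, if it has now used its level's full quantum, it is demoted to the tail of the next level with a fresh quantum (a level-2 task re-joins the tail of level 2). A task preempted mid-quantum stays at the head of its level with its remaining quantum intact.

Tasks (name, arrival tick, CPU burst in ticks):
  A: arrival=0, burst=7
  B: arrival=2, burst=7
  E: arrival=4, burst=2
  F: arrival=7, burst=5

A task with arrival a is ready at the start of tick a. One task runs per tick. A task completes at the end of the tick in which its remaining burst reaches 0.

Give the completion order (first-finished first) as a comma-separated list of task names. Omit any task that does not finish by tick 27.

completion order = E, F, A, B

t=0: L0/L1/L2 = A/-/- → run A
t=1: L0/L1/L2 = A/-/- → run A
t=2: L0/L1/L2 = B/A/- → run B
t=3: L0/L1/L2 = B/A/- → run B
t=4: L0/L1/L2 = E/AB/- → run E
t=5: L0/L1/L2 = E/AB/- → run E
t=6: L0/L1/L2 = -/AB/- → run A
t=7: L0/L1/L2 = F/AB/- → run F
t=8: L0/L1/L2 = F/AB/- → run F
t=9: L0/L1/L2 = -/ABF/- → run A
t=10: L0/L1/L2 = -/ABF/- → run A
t=11: L0/L1/L2 = -/ABF/- → run A
t=12: L0/L1/L2 = -/BF/A → run B
t=13: L0/L1/L2 = -/BF/A → run B
t=14: L0/L1/L2 = -/BF/A → run B
t=15: L0/L1/L2 = -/BF/A → run B
t=16: L0/L1/L2 = -/F/AB → run F
t=17: L0/L1/L2 = -/F/AB → run F
t=18: L0/L1/L2 = -/F/AB → run F
t=19: L0/L1/L2 = -/-/AB → run A
t=20: L0/L1/L2 = -/-/B → run B
t=21: (idle)
t=22: (idle)
t=23: (idle)
t=24: (idle)
t=25: (idle)
t=26: (idle)
t=27: (idle)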